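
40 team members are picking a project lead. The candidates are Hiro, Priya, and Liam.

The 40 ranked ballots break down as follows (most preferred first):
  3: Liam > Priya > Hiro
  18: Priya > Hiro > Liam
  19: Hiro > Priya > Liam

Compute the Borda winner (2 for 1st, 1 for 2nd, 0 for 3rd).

Hiro: 3×0 + 18×1 + 19×2 = 56
Priya: 3×1 + 18×2 + 19×1 = 58
Liam: 3×2 + 18×0 + 19×0 = 6

Priya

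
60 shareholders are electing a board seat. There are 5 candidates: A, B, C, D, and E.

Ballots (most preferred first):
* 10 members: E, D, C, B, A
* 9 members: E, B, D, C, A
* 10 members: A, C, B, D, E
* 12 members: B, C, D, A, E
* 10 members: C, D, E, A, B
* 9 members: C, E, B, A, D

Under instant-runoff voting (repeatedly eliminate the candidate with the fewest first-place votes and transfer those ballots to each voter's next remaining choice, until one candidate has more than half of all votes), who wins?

C

Round 1: A 10, B 12, C 19, D 0, E 19. D eliminated.
Round 2: A 10, B 12, C 19, E 19. A eliminated.
Round 3: B 12, C 29, E 19. B eliminated.
Round 4: C 41, E 19. C has a majority (≥31).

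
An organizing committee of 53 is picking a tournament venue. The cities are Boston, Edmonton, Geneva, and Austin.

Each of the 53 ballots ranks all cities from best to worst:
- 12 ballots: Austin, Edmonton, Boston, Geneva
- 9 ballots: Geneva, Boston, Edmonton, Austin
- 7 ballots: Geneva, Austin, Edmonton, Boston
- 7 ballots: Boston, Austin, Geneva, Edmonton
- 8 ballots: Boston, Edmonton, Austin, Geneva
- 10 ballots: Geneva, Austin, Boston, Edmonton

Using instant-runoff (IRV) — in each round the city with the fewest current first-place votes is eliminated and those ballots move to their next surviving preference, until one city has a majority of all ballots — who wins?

Round 1: Boston 15, Edmonton 0, Geneva 26, Austin 12. Edmonton eliminated.
Round 2: Boston 15, Geneva 26, Austin 12. Austin eliminated.
Round 3: Boston 27, Geneva 26. Boston has a majority (≥27).

Boston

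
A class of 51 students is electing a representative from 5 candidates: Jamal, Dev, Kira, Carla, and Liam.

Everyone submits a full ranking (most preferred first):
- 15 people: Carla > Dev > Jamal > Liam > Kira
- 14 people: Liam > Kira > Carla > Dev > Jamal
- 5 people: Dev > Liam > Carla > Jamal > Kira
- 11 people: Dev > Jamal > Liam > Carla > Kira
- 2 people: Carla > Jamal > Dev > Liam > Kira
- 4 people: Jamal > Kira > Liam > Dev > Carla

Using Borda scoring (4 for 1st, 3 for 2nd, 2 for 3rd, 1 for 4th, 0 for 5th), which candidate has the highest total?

Jamal: 15×2 + 14×0 + 5×1 + 11×3 + 2×3 + 4×4 = 90
Dev: 15×3 + 14×1 + 5×4 + 11×4 + 2×2 + 4×1 = 131
Kira: 15×0 + 14×3 + 5×0 + 11×0 + 2×0 + 4×3 = 54
Carla: 15×4 + 14×2 + 5×2 + 11×1 + 2×4 + 4×0 = 117
Liam: 15×1 + 14×4 + 5×3 + 11×2 + 2×1 + 4×2 = 118

Dev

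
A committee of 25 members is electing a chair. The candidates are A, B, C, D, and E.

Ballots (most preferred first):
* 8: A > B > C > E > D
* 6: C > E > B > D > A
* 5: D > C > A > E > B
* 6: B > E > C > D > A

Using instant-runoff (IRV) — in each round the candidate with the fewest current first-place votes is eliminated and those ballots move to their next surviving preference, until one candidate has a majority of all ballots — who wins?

Round 1: A 8, B 6, C 6, D 5, E 0. E eliminated.
Round 2: A 8, B 6, C 6, D 5. D eliminated.
Round 3: A 8, B 6, C 11. B eliminated.
Round 4: A 8, C 17. C has a majority (≥13).

C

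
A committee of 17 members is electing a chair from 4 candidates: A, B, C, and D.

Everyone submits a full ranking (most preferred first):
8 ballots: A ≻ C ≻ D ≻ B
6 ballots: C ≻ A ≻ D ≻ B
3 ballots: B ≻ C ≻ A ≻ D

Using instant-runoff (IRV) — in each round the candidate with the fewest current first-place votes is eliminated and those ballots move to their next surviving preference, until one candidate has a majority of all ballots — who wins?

C

Round 1: A 8, B 3, C 6, D 0. D eliminated.
Round 2: A 8, B 3, C 6. B eliminated.
Round 3: A 8, C 9. C has a majority (≥9).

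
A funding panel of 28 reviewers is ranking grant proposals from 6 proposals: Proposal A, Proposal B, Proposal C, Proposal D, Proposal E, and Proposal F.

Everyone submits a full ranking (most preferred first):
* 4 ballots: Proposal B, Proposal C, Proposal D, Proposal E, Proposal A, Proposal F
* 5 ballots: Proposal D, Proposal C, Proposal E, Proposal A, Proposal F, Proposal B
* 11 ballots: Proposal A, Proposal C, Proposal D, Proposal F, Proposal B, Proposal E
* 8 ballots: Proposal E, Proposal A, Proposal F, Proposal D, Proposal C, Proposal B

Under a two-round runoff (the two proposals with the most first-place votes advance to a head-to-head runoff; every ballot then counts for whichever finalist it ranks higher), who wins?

Proposal E

Round 1 first-place votes: Proposal A 11, Proposal B 4, Proposal C 0, Proposal D 5, Proposal E 8, Proposal F 0. Proposal A and Proposal E advance.
Runoff: Proposal A is ranked above Proposal E on 11 ballots, Proposal E above Proposal A on 17.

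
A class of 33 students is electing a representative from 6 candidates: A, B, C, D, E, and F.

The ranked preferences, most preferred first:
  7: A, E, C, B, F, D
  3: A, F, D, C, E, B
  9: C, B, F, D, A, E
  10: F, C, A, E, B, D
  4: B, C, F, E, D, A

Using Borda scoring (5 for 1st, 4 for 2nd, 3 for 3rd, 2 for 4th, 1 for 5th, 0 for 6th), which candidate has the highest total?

A: 7×5 + 3×5 + 9×1 + 10×3 + 4×0 = 89
B: 7×2 + 3×0 + 9×4 + 10×1 + 4×5 = 80
C: 7×3 + 3×2 + 9×5 + 10×4 + 4×4 = 128
D: 7×0 + 3×3 + 9×2 + 10×0 + 4×1 = 31
E: 7×4 + 3×1 + 9×0 + 10×2 + 4×2 = 59
F: 7×1 + 3×4 + 9×3 + 10×5 + 4×3 = 108

C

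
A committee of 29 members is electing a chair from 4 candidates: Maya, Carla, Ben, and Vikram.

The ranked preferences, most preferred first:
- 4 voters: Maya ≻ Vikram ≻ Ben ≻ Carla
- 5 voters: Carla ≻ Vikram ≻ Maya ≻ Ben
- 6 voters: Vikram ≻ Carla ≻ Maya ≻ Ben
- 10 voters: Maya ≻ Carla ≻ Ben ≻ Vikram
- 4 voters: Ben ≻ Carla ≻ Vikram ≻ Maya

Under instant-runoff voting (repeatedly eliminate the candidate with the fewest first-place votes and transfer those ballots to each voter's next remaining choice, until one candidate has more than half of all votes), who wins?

Carla

Round 1: Maya 14, Carla 5, Ben 4, Vikram 6. Ben eliminated.
Round 2: Maya 14, Carla 9, Vikram 6. Vikram eliminated.
Round 3: Maya 14, Carla 15. Carla has a majority (≥15).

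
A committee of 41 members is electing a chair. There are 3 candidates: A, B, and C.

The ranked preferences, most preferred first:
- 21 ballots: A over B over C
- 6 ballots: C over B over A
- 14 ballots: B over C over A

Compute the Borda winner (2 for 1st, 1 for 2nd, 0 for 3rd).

A: 21×2 + 6×0 + 14×0 = 42
B: 21×1 + 6×1 + 14×2 = 55
C: 21×0 + 6×2 + 14×1 = 26

B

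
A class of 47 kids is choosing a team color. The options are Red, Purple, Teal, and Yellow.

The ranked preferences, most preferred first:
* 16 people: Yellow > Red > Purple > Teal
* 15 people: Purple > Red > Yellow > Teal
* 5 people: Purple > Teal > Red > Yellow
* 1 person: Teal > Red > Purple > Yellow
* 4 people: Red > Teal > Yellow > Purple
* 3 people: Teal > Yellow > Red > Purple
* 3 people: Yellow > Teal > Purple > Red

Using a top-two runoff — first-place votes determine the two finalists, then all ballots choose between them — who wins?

Yellow

Round 1 first-place votes: Red 4, Purple 20, Teal 4, Yellow 19. Purple and Yellow advance.
Runoff: Purple is ranked above Yellow on 21 ballots, Yellow above Purple on 26.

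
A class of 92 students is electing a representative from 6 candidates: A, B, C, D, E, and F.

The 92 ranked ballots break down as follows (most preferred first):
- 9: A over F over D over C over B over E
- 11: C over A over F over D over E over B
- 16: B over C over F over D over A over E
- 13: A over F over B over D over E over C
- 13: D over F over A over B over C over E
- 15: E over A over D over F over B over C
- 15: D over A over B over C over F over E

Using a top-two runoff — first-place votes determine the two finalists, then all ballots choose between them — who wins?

Round 1 first-place votes: A 22, B 16, C 11, D 28, E 15, F 0. D and A advance.
Runoff: D is ranked above A on 44 ballots, A above D on 48.

A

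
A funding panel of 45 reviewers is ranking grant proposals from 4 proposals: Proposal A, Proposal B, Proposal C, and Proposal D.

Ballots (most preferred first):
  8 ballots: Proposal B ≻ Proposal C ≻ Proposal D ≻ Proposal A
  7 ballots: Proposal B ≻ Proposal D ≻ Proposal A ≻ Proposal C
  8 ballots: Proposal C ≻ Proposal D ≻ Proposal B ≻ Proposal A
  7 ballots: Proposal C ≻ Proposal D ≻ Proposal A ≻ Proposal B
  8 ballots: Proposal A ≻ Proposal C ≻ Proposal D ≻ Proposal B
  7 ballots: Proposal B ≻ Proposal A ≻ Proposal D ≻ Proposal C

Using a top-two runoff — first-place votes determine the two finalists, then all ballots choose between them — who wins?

Round 1 first-place votes: Proposal A 8, Proposal B 22, Proposal C 15, Proposal D 0. Proposal B and Proposal C advance.
Runoff: Proposal B is ranked above Proposal C on 22 ballots, Proposal C above Proposal B on 23.

Proposal C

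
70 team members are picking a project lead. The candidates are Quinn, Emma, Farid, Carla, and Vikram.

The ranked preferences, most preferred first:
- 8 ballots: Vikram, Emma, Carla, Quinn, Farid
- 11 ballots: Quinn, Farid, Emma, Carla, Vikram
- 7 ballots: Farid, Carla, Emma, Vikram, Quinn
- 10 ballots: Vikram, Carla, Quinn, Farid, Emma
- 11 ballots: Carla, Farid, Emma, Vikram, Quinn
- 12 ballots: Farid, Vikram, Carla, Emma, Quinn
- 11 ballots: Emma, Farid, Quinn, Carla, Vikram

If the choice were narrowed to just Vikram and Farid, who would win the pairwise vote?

Farid

Vikram is ranked above Farid on 18 ballots; Farid above Vikram on 52.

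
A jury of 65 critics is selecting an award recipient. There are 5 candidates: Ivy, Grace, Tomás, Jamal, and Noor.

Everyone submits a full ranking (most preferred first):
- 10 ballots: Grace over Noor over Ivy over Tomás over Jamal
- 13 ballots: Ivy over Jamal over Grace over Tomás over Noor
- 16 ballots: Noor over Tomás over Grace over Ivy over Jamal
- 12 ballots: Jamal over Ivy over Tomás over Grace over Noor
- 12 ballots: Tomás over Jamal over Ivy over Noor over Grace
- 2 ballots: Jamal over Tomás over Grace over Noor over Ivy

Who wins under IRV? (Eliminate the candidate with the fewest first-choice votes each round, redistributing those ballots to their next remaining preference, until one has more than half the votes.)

Round 1: Ivy 13, Grace 10, Tomás 12, Jamal 14, Noor 16. Grace eliminated.
Round 2: Ivy 13, Tomás 12, Jamal 14, Noor 26. Tomás eliminated.
Round 3: Ivy 13, Jamal 26, Noor 26. Ivy eliminated.
Round 4: Jamal 39, Noor 26. Jamal has a majority (≥33).

Jamal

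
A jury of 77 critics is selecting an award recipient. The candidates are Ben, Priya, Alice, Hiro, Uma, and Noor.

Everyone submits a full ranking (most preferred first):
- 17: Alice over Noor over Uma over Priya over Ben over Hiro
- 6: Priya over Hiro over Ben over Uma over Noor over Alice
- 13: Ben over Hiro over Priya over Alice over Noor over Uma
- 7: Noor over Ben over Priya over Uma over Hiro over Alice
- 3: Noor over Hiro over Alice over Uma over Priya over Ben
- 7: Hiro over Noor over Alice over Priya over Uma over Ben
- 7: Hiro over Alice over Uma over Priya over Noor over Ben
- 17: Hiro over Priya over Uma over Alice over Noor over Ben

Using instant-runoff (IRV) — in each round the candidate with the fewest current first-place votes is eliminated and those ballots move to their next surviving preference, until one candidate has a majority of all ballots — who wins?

Round 1: Ben 13, Priya 6, Alice 17, Hiro 31, Uma 0, Noor 10. Uma eliminated.
Round 2: Ben 13, Priya 6, Alice 17, Hiro 31, Noor 10. Priya eliminated.
Round 3: Ben 13, Alice 17, Hiro 37, Noor 10. Noor eliminated.
Round 4: Ben 20, Alice 17, Hiro 40. Hiro has a majority (≥39).

Hiro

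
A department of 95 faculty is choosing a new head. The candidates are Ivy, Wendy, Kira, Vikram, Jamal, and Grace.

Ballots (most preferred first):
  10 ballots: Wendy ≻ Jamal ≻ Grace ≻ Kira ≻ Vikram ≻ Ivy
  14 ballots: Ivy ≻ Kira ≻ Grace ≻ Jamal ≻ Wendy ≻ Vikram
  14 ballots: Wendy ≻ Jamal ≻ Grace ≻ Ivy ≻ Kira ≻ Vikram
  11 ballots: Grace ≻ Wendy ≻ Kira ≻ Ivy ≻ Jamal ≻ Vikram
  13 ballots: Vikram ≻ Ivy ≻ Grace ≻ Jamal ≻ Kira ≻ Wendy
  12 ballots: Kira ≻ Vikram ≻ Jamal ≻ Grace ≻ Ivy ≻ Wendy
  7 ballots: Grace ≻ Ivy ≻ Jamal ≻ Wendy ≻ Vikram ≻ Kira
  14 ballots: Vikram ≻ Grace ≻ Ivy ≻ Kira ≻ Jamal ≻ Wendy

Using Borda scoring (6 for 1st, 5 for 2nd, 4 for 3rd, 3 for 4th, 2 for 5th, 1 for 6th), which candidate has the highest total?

Ivy: 10×1 + 14×6 + 14×3 + 11×3 + 13×5 + 12×2 + 7×5 + 14×4 = 349
Wendy: 10×6 + 14×2 + 14×6 + 11×5 + 13×1 + 12×1 + 7×3 + 14×1 = 287
Kira: 10×3 + 14×5 + 14×2 + 11×4 + 13×2 + 12×6 + 7×1 + 14×3 = 319
Vikram: 10×2 + 14×1 + 14×1 + 11×1 + 13×6 + 12×5 + 7×2 + 14×6 = 295
Jamal: 10×5 + 14×3 + 14×5 + 11×2 + 13×3 + 12×4 + 7×4 + 14×2 = 327
Grace: 10×4 + 14×4 + 14×4 + 11×6 + 13×4 + 12×3 + 7×6 + 14×5 = 418

Grace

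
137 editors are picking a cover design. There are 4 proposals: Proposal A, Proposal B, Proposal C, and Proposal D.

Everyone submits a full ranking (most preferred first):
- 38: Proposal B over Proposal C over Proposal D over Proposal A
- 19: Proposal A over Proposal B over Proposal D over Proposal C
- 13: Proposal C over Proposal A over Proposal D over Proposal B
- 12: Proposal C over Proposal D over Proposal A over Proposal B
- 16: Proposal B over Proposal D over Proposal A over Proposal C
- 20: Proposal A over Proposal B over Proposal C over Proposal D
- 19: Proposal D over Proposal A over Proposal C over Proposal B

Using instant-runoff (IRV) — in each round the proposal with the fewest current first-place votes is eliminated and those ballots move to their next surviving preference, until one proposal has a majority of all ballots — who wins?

Round 1: Proposal A 39, Proposal B 54, Proposal C 25, Proposal D 19. Proposal D eliminated.
Round 2: Proposal A 58, Proposal B 54, Proposal C 25. Proposal C eliminated.
Round 3: Proposal A 83, Proposal B 54. Proposal A has a majority (≥69).

Proposal A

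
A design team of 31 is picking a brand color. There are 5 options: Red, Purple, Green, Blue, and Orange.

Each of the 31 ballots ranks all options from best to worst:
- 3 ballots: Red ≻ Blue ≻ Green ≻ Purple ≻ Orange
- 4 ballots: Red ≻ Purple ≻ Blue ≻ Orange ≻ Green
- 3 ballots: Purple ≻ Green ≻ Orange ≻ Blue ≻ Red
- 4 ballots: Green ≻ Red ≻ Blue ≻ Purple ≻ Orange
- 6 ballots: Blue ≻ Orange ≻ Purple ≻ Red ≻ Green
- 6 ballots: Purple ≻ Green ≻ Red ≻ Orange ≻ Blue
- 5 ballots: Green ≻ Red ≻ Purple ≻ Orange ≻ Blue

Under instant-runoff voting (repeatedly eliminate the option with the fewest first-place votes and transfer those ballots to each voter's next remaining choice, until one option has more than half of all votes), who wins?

Round 1: Red 7, Purple 9, Green 9, Blue 6, Orange 0. Orange eliminated.
Round 2: Red 7, Purple 9, Green 9, Blue 6. Blue eliminated.
Round 3: Red 7, Purple 15, Green 9. Red eliminated.
Round 4: Purple 19, Green 12. Purple has a majority (≥16).

Purple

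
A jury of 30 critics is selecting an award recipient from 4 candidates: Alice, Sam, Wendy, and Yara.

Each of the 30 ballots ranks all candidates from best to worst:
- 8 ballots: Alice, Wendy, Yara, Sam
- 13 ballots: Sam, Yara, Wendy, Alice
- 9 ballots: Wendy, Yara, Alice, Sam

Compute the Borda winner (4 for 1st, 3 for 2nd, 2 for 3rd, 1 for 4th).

Wendy

Alice: 8×4 + 13×1 + 9×2 = 63
Sam: 8×1 + 13×4 + 9×1 = 69
Wendy: 8×3 + 13×2 + 9×4 = 86
Yara: 8×2 + 13×3 + 9×3 = 82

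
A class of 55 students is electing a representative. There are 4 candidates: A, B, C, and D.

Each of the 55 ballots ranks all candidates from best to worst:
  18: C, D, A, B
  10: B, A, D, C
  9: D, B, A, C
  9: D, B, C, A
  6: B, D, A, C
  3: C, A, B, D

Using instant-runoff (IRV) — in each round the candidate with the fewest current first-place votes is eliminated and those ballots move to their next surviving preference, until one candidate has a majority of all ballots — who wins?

D

Round 1: A 0, B 16, C 21, D 18. A eliminated.
Round 2: B 16, C 21, D 18. B eliminated.
Round 3: C 21, D 34. D has a majority (≥28).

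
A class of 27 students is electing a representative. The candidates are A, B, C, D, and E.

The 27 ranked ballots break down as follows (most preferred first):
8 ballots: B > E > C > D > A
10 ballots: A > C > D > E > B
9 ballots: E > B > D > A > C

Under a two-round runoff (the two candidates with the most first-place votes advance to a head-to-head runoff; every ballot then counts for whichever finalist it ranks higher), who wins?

E

Round 1 first-place votes: A 10, B 8, C 0, D 0, E 9. A and E advance.
Runoff: A is ranked above E on 10 ballots, E above A on 17.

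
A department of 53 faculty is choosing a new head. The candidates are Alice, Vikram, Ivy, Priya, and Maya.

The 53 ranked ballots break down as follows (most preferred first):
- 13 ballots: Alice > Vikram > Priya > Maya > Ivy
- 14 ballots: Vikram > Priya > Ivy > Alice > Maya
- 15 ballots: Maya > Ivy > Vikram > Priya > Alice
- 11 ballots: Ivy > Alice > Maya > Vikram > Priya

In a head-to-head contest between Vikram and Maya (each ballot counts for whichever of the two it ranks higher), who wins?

Vikram is ranked above Maya on 27 ballots; Maya above Vikram on 26.

Vikram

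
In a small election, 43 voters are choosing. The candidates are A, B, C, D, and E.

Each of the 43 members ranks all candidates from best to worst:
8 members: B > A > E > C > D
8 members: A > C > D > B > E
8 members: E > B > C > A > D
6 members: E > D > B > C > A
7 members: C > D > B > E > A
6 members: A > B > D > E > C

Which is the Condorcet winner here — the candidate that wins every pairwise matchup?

B vs A: 29–14
B vs C: 28–15
B vs D: 22–21
B vs E: 29–14
B beats every other candidate.

B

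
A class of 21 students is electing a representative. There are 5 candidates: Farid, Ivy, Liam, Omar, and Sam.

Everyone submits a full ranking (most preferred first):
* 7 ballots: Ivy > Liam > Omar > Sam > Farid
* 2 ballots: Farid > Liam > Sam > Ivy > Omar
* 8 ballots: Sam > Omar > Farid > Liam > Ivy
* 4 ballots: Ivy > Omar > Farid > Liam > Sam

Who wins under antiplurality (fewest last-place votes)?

Liam

Last-place votes: Farid 7, Ivy 8, Liam 0, Omar 2, Sam 4.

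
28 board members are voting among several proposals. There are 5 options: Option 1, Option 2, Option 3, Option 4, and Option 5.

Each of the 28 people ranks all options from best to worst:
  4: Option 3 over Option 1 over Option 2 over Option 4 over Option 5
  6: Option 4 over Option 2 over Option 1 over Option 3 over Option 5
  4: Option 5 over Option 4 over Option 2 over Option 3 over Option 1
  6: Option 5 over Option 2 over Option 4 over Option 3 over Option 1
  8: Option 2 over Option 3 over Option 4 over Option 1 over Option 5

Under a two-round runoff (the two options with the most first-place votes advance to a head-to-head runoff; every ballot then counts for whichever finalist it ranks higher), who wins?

Round 1 first-place votes: Option 1 0, Option 2 8, Option 3 4, Option 4 6, Option 5 10. Option 5 and Option 2 advance.
Runoff: Option 5 is ranked above Option 2 on 10 ballots, Option 2 above Option 5 on 18.

Option 2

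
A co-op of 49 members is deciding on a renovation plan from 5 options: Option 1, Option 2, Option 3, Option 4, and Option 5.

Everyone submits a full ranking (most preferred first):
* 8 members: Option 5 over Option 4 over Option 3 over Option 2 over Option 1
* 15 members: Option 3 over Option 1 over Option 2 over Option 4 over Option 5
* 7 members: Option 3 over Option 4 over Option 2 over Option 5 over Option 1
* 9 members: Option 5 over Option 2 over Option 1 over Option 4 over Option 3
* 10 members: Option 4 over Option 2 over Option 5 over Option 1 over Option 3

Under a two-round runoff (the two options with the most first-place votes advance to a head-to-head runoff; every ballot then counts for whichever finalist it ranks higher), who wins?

Option 5

Round 1 first-place votes: Option 1 0, Option 2 0, Option 3 22, Option 4 10, Option 5 17. Option 3 and Option 5 advance.
Runoff: Option 3 is ranked above Option 5 on 22 ballots, Option 5 above Option 3 on 27.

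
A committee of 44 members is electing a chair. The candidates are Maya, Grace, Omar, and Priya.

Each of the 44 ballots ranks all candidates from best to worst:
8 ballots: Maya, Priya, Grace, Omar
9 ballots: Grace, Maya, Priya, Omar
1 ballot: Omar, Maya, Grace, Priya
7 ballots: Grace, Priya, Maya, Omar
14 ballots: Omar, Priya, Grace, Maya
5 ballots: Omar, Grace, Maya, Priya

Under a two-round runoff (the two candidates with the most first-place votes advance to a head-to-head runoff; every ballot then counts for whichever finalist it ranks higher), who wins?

Grace

Round 1 first-place votes: Maya 8, Grace 16, Omar 20, Priya 0. Omar and Grace advance.
Runoff: Omar is ranked above Grace on 20 ballots, Grace above Omar on 24.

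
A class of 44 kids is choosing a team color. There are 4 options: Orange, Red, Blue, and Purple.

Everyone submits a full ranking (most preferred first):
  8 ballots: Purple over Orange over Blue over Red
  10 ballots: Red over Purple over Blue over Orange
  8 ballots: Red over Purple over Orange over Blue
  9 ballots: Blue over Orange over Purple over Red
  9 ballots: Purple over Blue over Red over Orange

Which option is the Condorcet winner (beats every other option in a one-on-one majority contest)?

Purple vs Orange: 35–9
Purple vs Red: 26–18
Purple vs Blue: 35–9
Purple beats every other option.

Purple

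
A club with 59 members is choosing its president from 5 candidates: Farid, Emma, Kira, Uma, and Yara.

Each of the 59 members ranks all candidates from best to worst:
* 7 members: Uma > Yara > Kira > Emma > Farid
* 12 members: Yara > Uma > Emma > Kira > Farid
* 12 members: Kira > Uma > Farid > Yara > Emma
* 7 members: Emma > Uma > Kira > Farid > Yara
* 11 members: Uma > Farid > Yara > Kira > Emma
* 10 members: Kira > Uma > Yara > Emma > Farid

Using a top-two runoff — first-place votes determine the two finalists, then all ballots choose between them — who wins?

Round 1 first-place votes: Farid 0, Emma 7, Kira 22, Uma 18, Yara 12. Kira and Uma advance.
Runoff: Kira is ranked above Uma on 22 ballots, Uma above Kira on 37.

Uma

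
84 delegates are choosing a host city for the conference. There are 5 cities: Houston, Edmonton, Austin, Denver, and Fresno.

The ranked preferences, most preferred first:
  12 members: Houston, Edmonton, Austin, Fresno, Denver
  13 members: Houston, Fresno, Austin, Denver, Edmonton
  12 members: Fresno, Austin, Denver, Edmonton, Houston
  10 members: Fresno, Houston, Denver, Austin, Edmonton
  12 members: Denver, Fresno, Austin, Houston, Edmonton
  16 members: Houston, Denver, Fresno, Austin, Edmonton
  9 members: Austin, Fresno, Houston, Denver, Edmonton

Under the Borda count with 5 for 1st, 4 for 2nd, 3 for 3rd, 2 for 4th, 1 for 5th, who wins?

Fresno

Houston: 12×5 + 13×5 + 12×1 + 10×4 + 12×2 + 16×5 + 9×3 = 308
Edmonton: 12×4 + 13×1 + 12×2 + 10×1 + 12×1 + 16×1 + 9×1 = 132
Austin: 12×3 + 13×3 + 12×4 + 10×2 + 12×3 + 16×2 + 9×5 = 256
Denver: 12×1 + 13×2 + 12×3 + 10×3 + 12×5 + 16×4 + 9×2 = 246
Fresno: 12×2 + 13×4 + 12×5 + 10×5 + 12×4 + 16×3 + 9×4 = 318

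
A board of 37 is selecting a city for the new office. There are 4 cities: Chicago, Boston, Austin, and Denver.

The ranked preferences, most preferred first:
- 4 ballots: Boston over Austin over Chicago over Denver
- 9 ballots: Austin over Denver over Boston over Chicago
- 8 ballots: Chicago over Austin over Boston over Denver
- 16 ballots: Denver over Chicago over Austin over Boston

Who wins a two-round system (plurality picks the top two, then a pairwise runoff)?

Round 1 first-place votes: Chicago 8, Boston 4, Austin 9, Denver 16. Denver and Austin advance.
Runoff: Denver is ranked above Austin on 16 ballots, Austin above Denver on 21.

Austin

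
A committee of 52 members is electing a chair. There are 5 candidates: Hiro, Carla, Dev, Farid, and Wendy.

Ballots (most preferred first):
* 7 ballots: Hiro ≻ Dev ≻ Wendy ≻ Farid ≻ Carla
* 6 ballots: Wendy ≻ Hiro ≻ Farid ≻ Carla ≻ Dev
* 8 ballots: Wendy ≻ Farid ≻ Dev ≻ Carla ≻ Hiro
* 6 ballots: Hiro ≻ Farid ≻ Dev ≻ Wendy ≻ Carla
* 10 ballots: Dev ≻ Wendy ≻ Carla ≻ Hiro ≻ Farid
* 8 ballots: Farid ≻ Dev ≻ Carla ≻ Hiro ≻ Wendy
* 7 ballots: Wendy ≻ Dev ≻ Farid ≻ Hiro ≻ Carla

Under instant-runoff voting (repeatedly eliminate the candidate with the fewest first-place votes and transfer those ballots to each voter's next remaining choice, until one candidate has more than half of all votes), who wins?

Dev

Round 1: Hiro 13, Carla 0, Dev 10, Farid 8, Wendy 21. Carla eliminated.
Round 2: Hiro 13, Dev 10, Farid 8, Wendy 21. Farid eliminated.
Round 3: Hiro 13, Dev 18, Wendy 21. Hiro eliminated.
Round 4: Dev 31, Wendy 21. Dev has a majority (≥27).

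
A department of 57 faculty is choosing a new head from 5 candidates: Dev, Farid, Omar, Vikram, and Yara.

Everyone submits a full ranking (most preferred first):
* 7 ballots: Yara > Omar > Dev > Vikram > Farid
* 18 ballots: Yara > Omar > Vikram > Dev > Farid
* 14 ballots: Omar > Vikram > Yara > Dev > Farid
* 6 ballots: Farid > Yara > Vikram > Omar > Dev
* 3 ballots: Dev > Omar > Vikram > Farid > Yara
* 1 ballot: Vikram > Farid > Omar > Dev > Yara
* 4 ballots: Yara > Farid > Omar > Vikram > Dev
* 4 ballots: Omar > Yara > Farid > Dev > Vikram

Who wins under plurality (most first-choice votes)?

Yara

First-place votes: Dev 3, Farid 6, Omar 18, Vikram 1, Yara 29.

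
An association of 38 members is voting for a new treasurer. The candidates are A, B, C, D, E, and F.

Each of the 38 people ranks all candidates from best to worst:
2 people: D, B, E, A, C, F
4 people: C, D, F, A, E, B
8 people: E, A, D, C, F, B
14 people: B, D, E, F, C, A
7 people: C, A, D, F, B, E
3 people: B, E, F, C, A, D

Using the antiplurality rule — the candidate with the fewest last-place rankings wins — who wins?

C

Last-place votes: A 14, B 12, C 0, D 3, E 7, F 2.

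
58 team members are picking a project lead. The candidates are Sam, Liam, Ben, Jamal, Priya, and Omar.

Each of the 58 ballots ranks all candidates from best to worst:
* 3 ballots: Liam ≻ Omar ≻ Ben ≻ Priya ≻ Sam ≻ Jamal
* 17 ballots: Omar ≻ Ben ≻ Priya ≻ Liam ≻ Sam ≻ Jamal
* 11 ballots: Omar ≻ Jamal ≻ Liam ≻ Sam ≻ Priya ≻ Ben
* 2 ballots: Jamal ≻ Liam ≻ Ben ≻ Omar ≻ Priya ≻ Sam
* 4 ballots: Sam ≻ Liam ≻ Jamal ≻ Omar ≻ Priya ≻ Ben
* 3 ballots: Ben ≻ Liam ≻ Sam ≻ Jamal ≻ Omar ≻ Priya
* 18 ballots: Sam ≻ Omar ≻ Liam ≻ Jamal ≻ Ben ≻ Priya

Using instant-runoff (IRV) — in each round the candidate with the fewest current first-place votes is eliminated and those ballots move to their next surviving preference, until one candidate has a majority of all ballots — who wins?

Round 1: Sam 22, Liam 3, Ben 3, Jamal 2, Priya 0, Omar 28. Priya eliminated.
Round 2: Sam 22, Liam 3, Ben 3, Jamal 2, Omar 28. Jamal eliminated.
Round 3: Sam 22, Liam 5, Ben 3, Omar 28. Ben eliminated.
Round 4: Sam 22, Liam 8, Omar 28. Liam eliminated.
Round 5: Sam 25, Omar 33. Omar has a majority (≥30).

Omar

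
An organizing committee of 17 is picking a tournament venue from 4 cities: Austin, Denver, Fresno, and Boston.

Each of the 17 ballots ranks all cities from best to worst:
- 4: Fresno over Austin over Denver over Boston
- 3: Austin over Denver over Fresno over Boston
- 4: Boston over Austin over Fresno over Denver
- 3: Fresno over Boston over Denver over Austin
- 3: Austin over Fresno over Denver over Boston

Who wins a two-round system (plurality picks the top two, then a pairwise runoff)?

Austin

Round 1 first-place votes: Austin 6, Denver 0, Fresno 7, Boston 4. Fresno and Austin advance.
Runoff: Fresno is ranked above Austin on 7 ballots, Austin above Fresno on 10.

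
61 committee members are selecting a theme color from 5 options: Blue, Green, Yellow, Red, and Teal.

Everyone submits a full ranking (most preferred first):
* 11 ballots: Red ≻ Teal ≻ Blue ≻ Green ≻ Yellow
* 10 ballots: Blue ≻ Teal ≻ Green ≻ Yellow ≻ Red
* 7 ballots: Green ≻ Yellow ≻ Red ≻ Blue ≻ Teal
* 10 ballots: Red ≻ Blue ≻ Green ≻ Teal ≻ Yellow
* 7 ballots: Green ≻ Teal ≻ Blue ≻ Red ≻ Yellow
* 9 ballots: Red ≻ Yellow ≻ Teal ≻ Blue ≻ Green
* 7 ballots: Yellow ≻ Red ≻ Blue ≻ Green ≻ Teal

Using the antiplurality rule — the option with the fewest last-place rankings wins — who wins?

Last-place votes: Blue 0, Green 9, Yellow 28, Red 10, Teal 14.

Blue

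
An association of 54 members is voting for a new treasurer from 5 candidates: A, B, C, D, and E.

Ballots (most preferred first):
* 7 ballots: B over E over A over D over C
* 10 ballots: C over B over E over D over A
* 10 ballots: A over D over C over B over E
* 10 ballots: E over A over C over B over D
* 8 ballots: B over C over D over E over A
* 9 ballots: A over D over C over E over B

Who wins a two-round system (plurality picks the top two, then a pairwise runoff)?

A

Round 1 first-place votes: A 19, B 15, C 10, D 0, E 10. A and B advance.
Runoff: A is ranked above B on 29 ballots, B above A on 25.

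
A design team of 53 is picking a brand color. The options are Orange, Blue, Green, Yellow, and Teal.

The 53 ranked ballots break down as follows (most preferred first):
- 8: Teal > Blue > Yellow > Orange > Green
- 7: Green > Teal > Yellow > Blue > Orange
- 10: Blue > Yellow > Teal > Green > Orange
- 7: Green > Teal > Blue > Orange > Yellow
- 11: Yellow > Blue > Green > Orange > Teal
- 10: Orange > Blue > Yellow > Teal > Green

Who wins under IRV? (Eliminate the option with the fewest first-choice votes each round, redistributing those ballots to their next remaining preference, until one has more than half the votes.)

Round 1: Orange 10, Blue 10, Green 14, Yellow 11, Teal 8. Teal eliminated.
Round 2: Orange 10, Blue 18, Green 14, Yellow 11. Orange eliminated.
Round 3: Blue 28, Green 14, Yellow 11. Blue has a majority (≥27).

Blue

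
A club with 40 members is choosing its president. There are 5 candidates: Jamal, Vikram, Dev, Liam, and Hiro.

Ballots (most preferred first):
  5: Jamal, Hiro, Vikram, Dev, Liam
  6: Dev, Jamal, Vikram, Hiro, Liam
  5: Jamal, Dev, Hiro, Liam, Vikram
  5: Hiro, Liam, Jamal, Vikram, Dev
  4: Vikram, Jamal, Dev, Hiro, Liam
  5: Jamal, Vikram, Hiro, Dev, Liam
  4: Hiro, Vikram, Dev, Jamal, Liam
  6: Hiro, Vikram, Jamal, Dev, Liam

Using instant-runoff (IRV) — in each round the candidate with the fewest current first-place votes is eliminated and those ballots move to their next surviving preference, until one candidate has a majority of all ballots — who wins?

Round 1: Jamal 15, Vikram 4, Dev 6, Liam 0, Hiro 15. Liam eliminated.
Round 2: Jamal 15, Vikram 4, Dev 6, Hiro 15. Vikram eliminated.
Round 3: Jamal 19, Dev 6, Hiro 15. Dev eliminated.
Round 4: Jamal 25, Hiro 15. Jamal has a majority (≥21).

Jamal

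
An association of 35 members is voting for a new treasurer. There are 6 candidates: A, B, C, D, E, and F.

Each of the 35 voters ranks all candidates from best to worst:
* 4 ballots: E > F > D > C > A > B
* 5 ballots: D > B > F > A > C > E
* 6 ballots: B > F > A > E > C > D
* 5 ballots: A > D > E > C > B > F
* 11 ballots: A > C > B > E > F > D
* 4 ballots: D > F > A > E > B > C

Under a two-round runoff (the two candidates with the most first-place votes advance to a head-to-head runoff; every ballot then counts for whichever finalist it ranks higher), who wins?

Round 1 first-place votes: A 16, B 6, C 0, D 9, E 4, F 0. A and D advance.
Runoff: A is ranked above D on 22 ballots, D above A on 13.

A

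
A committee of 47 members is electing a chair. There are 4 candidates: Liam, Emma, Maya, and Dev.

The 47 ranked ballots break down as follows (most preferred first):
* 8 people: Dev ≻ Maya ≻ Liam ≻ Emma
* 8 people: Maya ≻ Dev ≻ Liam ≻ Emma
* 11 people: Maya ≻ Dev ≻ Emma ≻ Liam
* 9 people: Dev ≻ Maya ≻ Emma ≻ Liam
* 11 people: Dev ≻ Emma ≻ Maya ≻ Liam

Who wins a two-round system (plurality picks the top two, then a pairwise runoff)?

Dev

Round 1 first-place votes: Liam 0, Emma 0, Maya 19, Dev 28. Dev and Maya advance.
Runoff: Dev is ranked above Maya on 28 ballots, Maya above Dev on 19.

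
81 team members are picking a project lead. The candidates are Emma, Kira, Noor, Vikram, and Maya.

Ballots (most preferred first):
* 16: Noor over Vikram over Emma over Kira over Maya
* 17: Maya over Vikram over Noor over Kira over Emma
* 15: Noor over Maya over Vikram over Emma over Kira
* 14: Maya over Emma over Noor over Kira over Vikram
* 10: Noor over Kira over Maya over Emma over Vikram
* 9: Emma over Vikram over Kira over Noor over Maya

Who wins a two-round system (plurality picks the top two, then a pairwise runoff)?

Round 1 first-place votes: Emma 9, Kira 0, Noor 41, Vikram 0, Maya 31. Noor and Maya advance.
Runoff: Noor is ranked above Maya on 50 ballots, Maya above Noor on 31.

Noor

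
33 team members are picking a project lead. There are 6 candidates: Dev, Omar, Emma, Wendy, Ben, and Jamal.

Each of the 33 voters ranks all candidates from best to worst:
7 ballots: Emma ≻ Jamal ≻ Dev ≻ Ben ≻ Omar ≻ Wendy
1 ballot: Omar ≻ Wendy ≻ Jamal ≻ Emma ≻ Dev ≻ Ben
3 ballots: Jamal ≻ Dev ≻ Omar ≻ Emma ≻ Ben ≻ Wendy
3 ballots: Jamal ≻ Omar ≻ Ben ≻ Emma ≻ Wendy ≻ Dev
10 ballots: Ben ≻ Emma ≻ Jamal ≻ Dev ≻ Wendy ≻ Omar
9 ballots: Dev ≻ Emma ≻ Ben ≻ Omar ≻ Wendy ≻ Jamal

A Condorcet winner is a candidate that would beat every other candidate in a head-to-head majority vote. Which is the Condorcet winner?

Emma vs Dev: 21–12
Emma vs Omar: 26–7
Emma vs Wendy: 32–1
Emma vs Ben: 20–13
Emma vs Jamal: 26–7
Emma beats every other candidate.

Emma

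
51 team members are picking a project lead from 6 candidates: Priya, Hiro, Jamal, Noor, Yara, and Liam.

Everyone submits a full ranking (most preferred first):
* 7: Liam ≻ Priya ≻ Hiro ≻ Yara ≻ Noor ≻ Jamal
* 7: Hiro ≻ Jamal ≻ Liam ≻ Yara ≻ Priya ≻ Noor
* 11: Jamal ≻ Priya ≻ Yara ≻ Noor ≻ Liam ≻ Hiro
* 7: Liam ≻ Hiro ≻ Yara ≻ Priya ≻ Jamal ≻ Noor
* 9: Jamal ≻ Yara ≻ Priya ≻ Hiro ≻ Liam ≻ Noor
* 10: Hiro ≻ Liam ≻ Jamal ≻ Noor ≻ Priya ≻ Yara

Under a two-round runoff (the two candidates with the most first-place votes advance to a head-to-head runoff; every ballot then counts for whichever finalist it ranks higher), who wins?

Round 1 first-place votes: Priya 0, Hiro 17, Jamal 20, Noor 0, Yara 0, Liam 14. Jamal and Hiro advance.
Runoff: Jamal is ranked above Hiro on 20 ballots, Hiro above Jamal on 31.

Hiro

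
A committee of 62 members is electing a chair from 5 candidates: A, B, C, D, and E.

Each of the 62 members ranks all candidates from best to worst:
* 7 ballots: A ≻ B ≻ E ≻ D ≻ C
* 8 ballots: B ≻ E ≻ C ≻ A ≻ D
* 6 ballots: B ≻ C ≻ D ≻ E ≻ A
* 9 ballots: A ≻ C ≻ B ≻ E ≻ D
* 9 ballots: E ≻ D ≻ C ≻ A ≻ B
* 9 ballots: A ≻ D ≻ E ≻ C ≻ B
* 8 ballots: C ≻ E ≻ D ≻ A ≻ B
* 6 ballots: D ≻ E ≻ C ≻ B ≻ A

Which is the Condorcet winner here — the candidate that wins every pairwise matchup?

E vs A: 37–25
E vs B: 32–30
E vs C: 39–23
E vs D: 41–21
E beats every other candidate.

E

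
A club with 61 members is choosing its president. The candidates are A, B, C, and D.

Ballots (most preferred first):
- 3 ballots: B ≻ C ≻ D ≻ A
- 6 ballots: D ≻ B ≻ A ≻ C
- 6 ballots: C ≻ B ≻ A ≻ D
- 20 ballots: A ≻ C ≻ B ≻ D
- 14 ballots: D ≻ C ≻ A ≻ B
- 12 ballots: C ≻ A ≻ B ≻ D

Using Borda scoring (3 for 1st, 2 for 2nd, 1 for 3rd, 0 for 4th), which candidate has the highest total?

C

A: 3×0 + 6×1 + 6×1 + 20×3 + 14×1 + 12×2 = 110
B: 3×3 + 6×2 + 6×2 + 20×1 + 14×0 + 12×1 = 65
C: 3×2 + 6×0 + 6×3 + 20×2 + 14×2 + 12×3 = 128
D: 3×1 + 6×3 + 6×0 + 20×0 + 14×3 + 12×0 = 63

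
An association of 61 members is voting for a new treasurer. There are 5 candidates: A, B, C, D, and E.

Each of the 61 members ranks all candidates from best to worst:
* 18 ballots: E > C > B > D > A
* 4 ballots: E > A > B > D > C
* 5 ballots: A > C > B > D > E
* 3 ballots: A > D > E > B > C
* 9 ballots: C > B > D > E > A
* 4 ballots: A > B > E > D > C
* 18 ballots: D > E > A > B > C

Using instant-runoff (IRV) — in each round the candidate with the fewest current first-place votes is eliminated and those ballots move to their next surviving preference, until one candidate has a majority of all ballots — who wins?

Round 1: A 12, B 0, C 9, D 18, E 22. B eliminated.
Round 2: A 12, C 9, D 18, E 22. C eliminated.
Round 3: A 12, D 27, E 22. A eliminated.
Round 4: D 35, E 26. D has a majority (≥31).

D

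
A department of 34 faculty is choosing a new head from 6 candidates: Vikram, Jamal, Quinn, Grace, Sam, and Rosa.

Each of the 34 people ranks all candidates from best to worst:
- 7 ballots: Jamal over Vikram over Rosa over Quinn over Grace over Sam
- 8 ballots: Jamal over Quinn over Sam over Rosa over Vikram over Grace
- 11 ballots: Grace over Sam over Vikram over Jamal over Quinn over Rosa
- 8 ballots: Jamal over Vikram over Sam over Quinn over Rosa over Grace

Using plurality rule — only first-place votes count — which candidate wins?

Jamal

First-place votes: Vikram 0, Jamal 23, Quinn 0, Grace 11, Sam 0, Rosa 0.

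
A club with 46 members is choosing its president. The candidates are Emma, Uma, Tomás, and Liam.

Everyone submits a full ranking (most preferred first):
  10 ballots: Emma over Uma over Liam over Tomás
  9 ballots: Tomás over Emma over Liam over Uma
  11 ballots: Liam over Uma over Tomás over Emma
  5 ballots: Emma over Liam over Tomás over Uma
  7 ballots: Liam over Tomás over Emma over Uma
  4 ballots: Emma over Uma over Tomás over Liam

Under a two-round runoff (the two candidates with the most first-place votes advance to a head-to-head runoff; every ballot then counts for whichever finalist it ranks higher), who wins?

Round 1 first-place votes: Emma 19, Uma 0, Tomás 9, Liam 18. Emma and Liam advance.
Runoff: Emma is ranked above Liam on 28 ballots, Liam above Emma on 18.

Emma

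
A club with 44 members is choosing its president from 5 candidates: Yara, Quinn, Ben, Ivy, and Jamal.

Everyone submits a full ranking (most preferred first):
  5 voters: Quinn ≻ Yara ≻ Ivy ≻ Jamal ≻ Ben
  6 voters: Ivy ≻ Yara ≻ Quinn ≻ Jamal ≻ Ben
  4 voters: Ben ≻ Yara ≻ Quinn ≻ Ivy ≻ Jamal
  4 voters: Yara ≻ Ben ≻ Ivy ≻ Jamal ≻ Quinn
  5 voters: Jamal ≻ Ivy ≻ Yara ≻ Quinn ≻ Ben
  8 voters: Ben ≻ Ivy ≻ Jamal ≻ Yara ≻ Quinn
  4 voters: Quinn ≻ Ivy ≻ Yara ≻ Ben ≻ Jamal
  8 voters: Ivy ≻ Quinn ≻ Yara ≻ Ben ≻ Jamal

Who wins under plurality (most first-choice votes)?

First-place votes: Yara 4, Quinn 9, Ben 12, Ivy 14, Jamal 5.

Ivy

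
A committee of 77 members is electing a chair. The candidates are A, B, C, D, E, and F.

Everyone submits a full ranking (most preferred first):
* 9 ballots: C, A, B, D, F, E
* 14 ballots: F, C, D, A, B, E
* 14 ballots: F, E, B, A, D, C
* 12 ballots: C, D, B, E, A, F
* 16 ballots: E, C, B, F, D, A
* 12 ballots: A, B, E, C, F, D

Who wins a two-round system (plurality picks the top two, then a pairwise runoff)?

Round 1 first-place votes: A 12, B 0, C 21, D 0, E 16, F 28. F and C advance.
Runoff: F is ranked above C on 28 ballots, C above F on 49.

C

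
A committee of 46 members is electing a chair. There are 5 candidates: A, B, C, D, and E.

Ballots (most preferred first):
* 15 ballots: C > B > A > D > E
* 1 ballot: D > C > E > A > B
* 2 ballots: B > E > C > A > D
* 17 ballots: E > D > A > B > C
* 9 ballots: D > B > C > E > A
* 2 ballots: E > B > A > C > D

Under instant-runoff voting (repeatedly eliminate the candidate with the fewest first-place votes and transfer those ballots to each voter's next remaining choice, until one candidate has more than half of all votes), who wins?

C

Round 1: A 0, B 2, C 15, D 10, E 19. A eliminated.
Round 2: B 2, C 15, D 10, E 19. B eliminated.
Round 3: C 15, D 10, E 21. D eliminated.
Round 4: C 25, E 21. C has a majority (≥24).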